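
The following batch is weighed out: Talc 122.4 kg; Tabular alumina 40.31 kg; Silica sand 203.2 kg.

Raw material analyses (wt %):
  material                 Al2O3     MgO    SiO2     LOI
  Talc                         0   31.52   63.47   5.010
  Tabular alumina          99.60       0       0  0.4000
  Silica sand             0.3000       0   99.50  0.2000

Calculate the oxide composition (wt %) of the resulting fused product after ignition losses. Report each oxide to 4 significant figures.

In-progress results appear, rounded to 4 significant digits, across the worked steps; the working math maintains full precision from first step to last. Each reported number takes a single rounding. The derived quantities, including the totals, yield, net glass mass, the three compositions, LOI, are recomputed starting from the weights per 359.2 kg of glass at full float precision exactly as printed in the problem or the answer.
Mass of each oxide from the mix:
  Al2O3: 40.31·0.9960 + 203.2·0.003000 = 40.76 kg
  MgO: 122.4·0.3152 = 38.58 kg
  SiO2: 122.4·0.6347 + 203.2·0.9950 = 279.9 kg
LOI: 122.4·0.05010 + 40.31·0.004000 + 203.2·0.002000 = 6.700 kg
Resulting glass, batch − LOI: 365.9 − 6.700 = 359.2 kg (= Σ oxide masses)
percent share: oxide ÷ glass, ×100

Glass mass = 359.2 kg (batch 365.9 − LOI 6.700).
Composition: Al2O3 11.35%, MgO 10.74%, SiO2 77.91%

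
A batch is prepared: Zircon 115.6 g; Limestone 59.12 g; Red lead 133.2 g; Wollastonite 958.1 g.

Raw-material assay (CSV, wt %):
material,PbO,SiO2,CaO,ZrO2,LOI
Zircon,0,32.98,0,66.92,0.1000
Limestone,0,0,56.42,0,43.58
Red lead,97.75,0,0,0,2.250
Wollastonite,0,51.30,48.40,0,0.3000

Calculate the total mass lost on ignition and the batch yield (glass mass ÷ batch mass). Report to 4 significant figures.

Every computation maintains full precision through the solve — rounding to 4 significant digits extends to each working value as printed — every reported value is rounded exactly once; the derived quantities (glass mass, ignition loss, four oxide percentages, the yield, the totals) are re-derived at exact precision from the batch weights at 1234 g of glass, as written in problem or answer.
Each material's LOI contribution:
  Zircon: 115.6 × 0.001000 = 0.1156 g
  Limestone: 59.12 × 0.4358 = 25.76 g
  Red lead: 133.2 × 0.02250 = 2.997 g
  Wollastonite: 958.1 × 0.003000 = 2.874 g
Total LOI = 31.75 g
Glass = batch − LOI = 1266 − 31.75 = 1234 g

LOI loss = 31.75 g; glass = 1234 g; yield = 97.49%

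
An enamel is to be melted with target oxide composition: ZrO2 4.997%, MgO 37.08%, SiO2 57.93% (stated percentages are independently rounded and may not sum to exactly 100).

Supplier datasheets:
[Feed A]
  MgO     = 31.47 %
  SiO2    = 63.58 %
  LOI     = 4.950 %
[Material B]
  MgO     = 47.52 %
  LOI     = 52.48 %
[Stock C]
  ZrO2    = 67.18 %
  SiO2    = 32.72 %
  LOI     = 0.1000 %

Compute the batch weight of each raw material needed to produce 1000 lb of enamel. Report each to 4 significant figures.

The intermediate values are shown rounded to four significant digits at each printed step — all internal work runs at full float precision throughout; a single rounding completes each reported result; the derived quantities, which include ignition loss, the totals, glass mass, yield, the three compositions, are carried at full float precision, as set out in question or answer, from the batch weights per 1000 lb of glass.
Per-oxide target masses for 1000 lb enamel:
  ZrO2: 4.997% × 1000 = 49.97 lb
  MgO: 37.08% × 1000 = 370.8 lb
  SiO2: 57.93% × 1000 = 579.3 lb
Oxide-by-oxide audit working from each reported weight, against the basis in use (sums match the target masses within answer rounding):
  ZrO2: 74.38·0.6718 = 49.97 lb (target 49.97 lb)
  MgO: 872.9·0.3147 + 202.3·0.4752 = 370.8 lb (target 370.8 lb)
  SiO2: 872.9·0.6358 + 74.38·0.3272 = 579.3 lb (target 579.3 lb)
Consistency of the glass mass: batch Σ − ignition loss = 1000 lb (summing oxide targets gives 1000 lb; basis as stated: 1000 lb — gaps are rounding artifacts).
Adding the batch up: Σ batch = 1150 lb; LOI removed, Σ of batch·LOI: 149.4 lb; yield: glass divided by total = 87.00%.

Batch per 1000 lb enamel:
  Feed A: 872.9 lb
  Material B: 202.3 lb
  Stock C: 74.38 lb
Total batch = 1150 lb; LOI loss = 149.4 lb; yield = 87.00%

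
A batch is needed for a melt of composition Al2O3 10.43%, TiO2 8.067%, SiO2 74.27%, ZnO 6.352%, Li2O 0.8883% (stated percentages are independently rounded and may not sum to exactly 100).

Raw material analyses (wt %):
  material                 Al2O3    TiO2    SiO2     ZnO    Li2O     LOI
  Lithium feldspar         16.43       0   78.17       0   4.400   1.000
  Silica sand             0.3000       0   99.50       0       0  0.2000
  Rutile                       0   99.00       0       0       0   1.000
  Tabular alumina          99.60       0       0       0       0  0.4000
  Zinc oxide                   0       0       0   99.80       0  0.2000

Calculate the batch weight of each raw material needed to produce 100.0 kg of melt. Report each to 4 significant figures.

Values along the way are printed with 4-significant-digit rounding alongside each step; each numeric step runs at exact precision in all steps; a single rounding finalizes every reported result; all derived quantities are recomputed in full precision (LOI, glass mass, five oxide percentages, the yield, the totals) starting from the weights on 100.0 kg of glass as set out in the question or the answer.
Oxide-by-oxide targets in 100.0 kg melt:
  Al2O3: 10.43% × 100.0 = 10.43 kg
  TiO2: 8.067% × 100.0 = 8.067 kg
  SiO2: 74.27% × 100.0 = 74.27 kg
  ZnO: 6.352% × 100.0 = 6.352 kg
  Li2O: 0.8883% × 100.0 = 0.8883 kg
Per-oxide balance check with the batch weights as given, at the basis given (summed amounts equal target values once rounding is allowed for):
  Al2O3: 20.19·0.1643 + 58.78·0.003000 + 6.965·0.9960 = 10.43 kg (target 10.43 kg)
  TiO2: 8.148·0.9900 = 8.067 kg (target 8.067 kg)
  SiO2: 20.19·0.7817 + 58.78·0.9950 = 74.27 kg (target 74.27 kg)
  ZnO: 6.365·0.9980 = 6.352 kg (target 6.352 kg)
  Li2O: 20.19·0.04400 = 0.8884 kg (target 0.8883 kg)
Glass-mass sanity pass: the batch minus its LOI: 100.0 kg (the targets, summed, come to 100.0 kg; the stated basis being 100.0 kg — differing by rounding only).
Summing the batch: Σ batch = 100.4 kg; ignition loss, Σ(batch × LOI) = 0.4415 kg; as yield: glass ÷ batch → 99.56%.

Batch per 100.0 kg melt:
  Lithium feldspar: 20.19 kg
  Silica sand: 58.78 kg
  Rutile: 8.148 kg
  Tabular alumina: 6.965 kg
  Zinc oxide: 6.365 kg
Total batch = 100.4 kg; LOI loss = 0.4415 kg; yield = 99.56%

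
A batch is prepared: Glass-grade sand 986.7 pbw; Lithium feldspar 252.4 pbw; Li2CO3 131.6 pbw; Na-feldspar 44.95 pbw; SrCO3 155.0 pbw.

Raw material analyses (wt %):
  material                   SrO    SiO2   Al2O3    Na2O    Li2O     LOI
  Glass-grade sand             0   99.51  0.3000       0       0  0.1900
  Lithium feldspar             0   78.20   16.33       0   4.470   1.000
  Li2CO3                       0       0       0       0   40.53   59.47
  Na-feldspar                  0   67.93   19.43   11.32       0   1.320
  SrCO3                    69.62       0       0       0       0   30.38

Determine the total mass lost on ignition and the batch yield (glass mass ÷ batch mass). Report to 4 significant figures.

The whole derivation carries full float precision at all times. Rounding to four significant figures extends to every mid-chain value as displayed. Each reported value is rounded a single time; the derived quantities are carried from the batch weights on 1440 pbw of glass at exact precision (glass mass, the totals, five oxide percentages, LOI, yield), as given in either problem or answer.
Ignition loss by material:
  Glass-grade sand: 986.7 × 0.001900 = 1.875 pbw
  Lithium feldspar: 252.4 × 0.01000 = 2.524 pbw
  Li2CO3: 131.6 × 0.5947 = 78.26 pbw
  Na-feldspar: 44.95 × 0.01320 = 0.5933 pbw
  SrCO3: 155.0 × 0.3038 = 47.09 pbw
Total LOI = 130.3 pbw
Glass = batch − LOI = 1571 − 130.3 = 1440 pbw

LOI loss = 130.3 pbw; glass = 1440 pbw; yield = 91.70%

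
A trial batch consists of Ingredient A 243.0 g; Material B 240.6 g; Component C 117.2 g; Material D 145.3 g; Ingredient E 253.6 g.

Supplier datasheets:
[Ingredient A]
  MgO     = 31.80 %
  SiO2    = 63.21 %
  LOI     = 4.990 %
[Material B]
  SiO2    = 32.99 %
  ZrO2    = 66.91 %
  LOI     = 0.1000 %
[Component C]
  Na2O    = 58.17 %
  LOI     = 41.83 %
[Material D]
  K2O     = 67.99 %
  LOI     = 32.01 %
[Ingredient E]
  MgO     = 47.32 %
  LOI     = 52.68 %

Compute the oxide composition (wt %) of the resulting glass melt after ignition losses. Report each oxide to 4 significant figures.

Glass mass = 758.2 g (batch 999.7 − LOI 241.5).
Composition: K2O 13.03%, Na2O 8.992%, MgO 26.02%, SiO2 30.73%, ZrO2 21.23%

Exact precision is maintained through the solve; intermediates appear, with 4-significant-figure rounding, in the working — a single rounding yields each reported figure — all derived quantities (glass mass, LOI, the five compositions, yield, totals) are computed starting from the weights for 758.2 g of glass at exact precision as given in the problem or answer text.
Oxide-by-oxide delivered mass:
  K2O: 145.3·0.6799 = 98.79 g
  Na2O: 117.2·0.5817 = 68.18 g
  MgO: 243.0·0.3180 + 253.6·0.4732 = 197.3 g
  SiO2: 243.0·0.6321 + 240.6·0.3299 = 233.0 g
  ZrO2: 240.6·0.6691 = 161.0 g
LOI: 243.0·0.04990 + 240.6·0.001000 + 117.2·0.4183 + 145.3·0.3201 + 253.6·0.5268 = 241.5 g
Glass = total batch minus LOI = 999.7 − 241.5 = 758.2 g (the oxide masses sum to this)
wt % = 100 × oxide mass / glass mass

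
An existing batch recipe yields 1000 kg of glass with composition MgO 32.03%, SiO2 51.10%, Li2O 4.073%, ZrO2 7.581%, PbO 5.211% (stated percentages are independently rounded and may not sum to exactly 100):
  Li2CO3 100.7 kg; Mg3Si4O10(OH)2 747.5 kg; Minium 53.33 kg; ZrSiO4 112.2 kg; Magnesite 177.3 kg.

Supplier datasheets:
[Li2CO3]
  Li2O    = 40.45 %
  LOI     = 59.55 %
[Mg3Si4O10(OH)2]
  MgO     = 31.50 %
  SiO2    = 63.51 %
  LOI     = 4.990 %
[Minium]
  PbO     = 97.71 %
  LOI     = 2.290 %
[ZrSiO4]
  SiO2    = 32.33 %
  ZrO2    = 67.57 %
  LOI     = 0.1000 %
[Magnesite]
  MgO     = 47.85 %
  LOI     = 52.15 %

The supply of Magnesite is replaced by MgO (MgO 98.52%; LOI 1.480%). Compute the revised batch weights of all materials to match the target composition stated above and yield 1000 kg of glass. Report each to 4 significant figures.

Intermediates are displayed, rounded to 4 significant digits, in the working; all internal work keeps exact precision in all steps. A single rounding finalizes each reported number; derived quantities are rebuilt starting from the weights for 1000 kg of glass in full precision (the five compositions, net glass mass, yield, ignition loss, totals), exactly as printed in the problem or the answer.
Per-oxide target masses for 1000 kg glass:
  MgO: 32.03% × 1000 = 320.3 kg
  SiO2: 51.10% × 1000 = 511.0 kg
  Li2O: 4.073% × 1000 = 40.73 kg
  ZrO2: 7.581% × 1000 = 75.81 kg
  PbO: 5.211% × 1000 = 52.11 kg
Balance tally, oxide-wise, with the batch weights as given, under the basis named above (sum by sum, the targets are met inside rounding margins):
  MgO: 747.5·0.3150 + 86.12·0.9852 = 320.3 kg (target 320.3 kg)
  SiO2: 747.5·0.6351 + 112.2·0.3233 = 511.0 kg (target 511.0 kg)
  Li2O: 100.7·0.4045 = 40.73 kg (target 40.73 kg)
  ZrO2: 112.2·0.6757 = 75.81 kg (target 75.81 kg)
  PbO: 53.33·0.9771 = 52.11 kg (target 52.11 kg)
Glass-mass closure: Σ batch − LOI loss = 1000 kg (summing oxide targets gives 1000 kg; basis as stated: 1000 kg — rounding explains the deltas).
Summing the batch: Σ batch = 1100 kg; the LOI term Σ batch·LOI equals 99.88 kg; as yield: glass ÷ batch → 90.92%.

Revised batch per 1000 kg glass:
  Li2CO3: 100.7 kg
  Mg3Si4O10(OH)2: 747.5 kg
  Minium: 53.33 kg
  ZrSiO4: 112.2 kg
  MgO: 86.12 kg
Total batch = 1100 kg; LOI loss = 99.88 kg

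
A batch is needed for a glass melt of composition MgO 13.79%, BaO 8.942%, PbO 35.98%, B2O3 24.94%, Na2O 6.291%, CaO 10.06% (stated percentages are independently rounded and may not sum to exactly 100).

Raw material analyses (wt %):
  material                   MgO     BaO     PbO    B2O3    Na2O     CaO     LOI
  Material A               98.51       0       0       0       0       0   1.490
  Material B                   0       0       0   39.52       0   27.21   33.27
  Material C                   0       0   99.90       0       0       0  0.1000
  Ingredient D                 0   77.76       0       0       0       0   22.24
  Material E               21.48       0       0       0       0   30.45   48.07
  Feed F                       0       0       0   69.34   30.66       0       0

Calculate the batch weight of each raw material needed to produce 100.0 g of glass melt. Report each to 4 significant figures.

Batch per 100.0 g glass melt:
  Material A: 12.08 g
  Material B: 27.11 g
  Material C: 36.02 g
  Ingredient D: 11.50 g
  Material E: 8.816 g
  Feed F: 20.52 g
Total batch = 116.0 g; LOI loss = 16.03 g; yield = 86.19%

Each numeric step runs at full float precision at all times. Mid-chain values are shown, with 4-significant-digit rounding, in the printout. A single rounding produces every reported number. The derived quantities (totals, six oxide percentages, net glass mass, ignition loss, yield) are rebuilt in full float precision using the weight values on 100.0 g of glass as set out in question or answer.
Per-oxide target masses for 100.0 g glass melt:
  MgO: 13.79% × 100.0 = 13.79 g
  BaO: 8.942% × 100.0 = 8.942 g
  PbO: 35.98% × 100.0 = 35.98 g
  B2O3: 24.94% × 100.0 = 24.94 g
  Na2O: 6.291% × 100.0 = 6.291 g
  CaO: 10.06% × 100.0 = 10.06 g
Verifying the oxide balance from the weights as reported, per the basis as stated (each sum matches its target mass within answer rounding):
  MgO: 12.08·0.9851 + 8.816·0.2148 = 13.79 g (target 13.79 g)
  BaO: 11.50·0.7776 = 8.942 g (target 8.942 g)
  PbO: 36.02·0.9990 = 35.98 g (target 35.98 g)
  B2O3: 27.11·0.3952 + 20.52·0.6934 = 24.94 g (target 24.94 g)
  Na2O: 20.52·0.3066 = 6.291 g (target 6.291 g)
  CaO: 27.11·0.2721 + 8.816·0.3045 = 10.06 g (target 10.06 g)
The glass-mass cross-check: total batch − LOI = 100.0 g (summing oxide targets gives 100.0 g; against the stated basis, 100.0 g — rounding explains the deltas).
Total batch = Σ batch = 116.0 g; loss to ignition Σ batch·LOI = 16.03 g; yield, glass over the total, = 86.19%.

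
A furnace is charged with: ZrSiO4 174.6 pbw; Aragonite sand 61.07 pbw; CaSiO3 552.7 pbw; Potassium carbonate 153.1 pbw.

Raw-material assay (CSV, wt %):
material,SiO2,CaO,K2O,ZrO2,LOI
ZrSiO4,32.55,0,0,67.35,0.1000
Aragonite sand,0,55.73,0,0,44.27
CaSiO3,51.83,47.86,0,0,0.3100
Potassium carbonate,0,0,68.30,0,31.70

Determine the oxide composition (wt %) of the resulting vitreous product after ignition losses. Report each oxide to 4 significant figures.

Glass mass = 864.0 pbw (batch 941.5 − LOI 77.46).
Composition: SiO2 39.73%, CaO 34.55%, K2O 12.10%, ZrO2 13.61%

Full precision is kept at every stage; in-progress results are displayed, rounded to four significant digits, between the steps; each reported result is rounded exactly once — all derived quantities, which include glass mass, the totals, ignition loss, four oxide percentages, the yield, are rebuilt in exact precision, exactly as printed in the question or the answer, from the weighed amounts at 864.0 pbw of glass.
Per-oxide mass from batch:
  SiO2: 174.6·0.3255 + 552.7·0.5183 = 343.3 pbw
  CaO: 61.07·0.5573 + 552.7·0.4786 = 298.6 pbw
  K2O: 153.1·0.6830 = 104.6 pbw
  ZrO2: 174.6·0.6735 = 117.6 pbw
LOI: 174.6·0.001000 + 61.07·0.4427 + 552.7·0.003100 + 153.1·0.3170 = 77.46 pbw
Resulting glass, batch − LOI: 941.5 − 77.46 = 864.0 pbw (matching Σ of the oxides)
each wt % is 100 × oxide ÷ glass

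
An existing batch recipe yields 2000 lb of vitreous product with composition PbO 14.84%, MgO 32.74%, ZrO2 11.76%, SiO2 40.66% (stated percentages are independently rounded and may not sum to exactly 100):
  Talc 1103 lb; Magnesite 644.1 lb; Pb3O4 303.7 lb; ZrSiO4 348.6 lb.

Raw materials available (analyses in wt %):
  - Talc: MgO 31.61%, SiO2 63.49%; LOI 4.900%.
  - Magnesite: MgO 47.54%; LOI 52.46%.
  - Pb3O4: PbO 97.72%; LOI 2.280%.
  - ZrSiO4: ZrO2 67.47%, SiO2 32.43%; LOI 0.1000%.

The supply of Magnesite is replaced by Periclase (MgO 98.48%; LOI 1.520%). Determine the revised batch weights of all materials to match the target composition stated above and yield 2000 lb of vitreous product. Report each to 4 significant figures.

Revised batch per 2000 lb vitreous product:
  Talc: 1103 lb
  Periclase: 310.9 lb
  Pb3O4: 303.7 lb
  ZrSiO4: 348.6 lb
Total batch = 2066 lb; LOI loss = 66.05 lb

Intermediates appear with 4-significant-figure rounding on the page; full float precision is carried all the way through — a single rounding produces every reported figure; derived quantities, including the four compositions, totals, glass mass, the yield, ignition loss, are carried starting from the weights for 2000 lb of glass at full float precision precisely as stated by question or answer.
Target masses of each oxide per 2000 lb vitreous product:
  PbO: 14.84% × 2000 = 296.8 lb
  MgO: 32.74% × 2000 = 654.8 lb
  ZrO2: 11.76% × 2000 = 235.2 lb
  SiO2: 40.66% × 2000 = 813.2 lb
Checking each oxide sum from the weights as reported, under the basis named above (summed amounts equal target values inside rounding margins):
  PbO: 303.7·0.9772 = 296.8 lb (target 296.8 lb)
  MgO: 1103·0.3161 + 310.9·0.9848 = 654.8 lb (target 654.8 lb)
  ZrO2: 348.6·0.6747 = 235.2 lb (target 235.2 lb)
  SiO2: 1103·0.6349 + 348.6·0.3243 = 813.3 lb (target 813.2 lb)
Glass-mass bookkeeping: whole batch net of LOI = 2000 lb (the targets, summed, come to 2000 lb; stated basis 2000 lb — gaps are rounding artifacts).
Whole-batch sum: Σ batch = 2066 lb; Σ batch·LOI gives LOI loss = 66.05 lb; glass ÷ batch gives a yield of 96.80%.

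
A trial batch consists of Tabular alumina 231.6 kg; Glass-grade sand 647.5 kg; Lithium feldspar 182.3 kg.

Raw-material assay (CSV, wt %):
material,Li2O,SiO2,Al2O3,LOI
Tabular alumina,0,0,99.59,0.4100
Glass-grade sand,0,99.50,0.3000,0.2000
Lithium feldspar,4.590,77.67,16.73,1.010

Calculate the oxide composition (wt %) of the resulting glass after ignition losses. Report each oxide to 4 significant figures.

Glass mass = 1057 kg (batch 1061 − LOI 4.086).
Composition: Li2O 0.7914%, SiO2 74.33%, Al2O3 24.88%

Intermediates are displayed (rounded to 4 significant figures) between the steps — every computation holds exact precision at all times. Exactly one rounding goes into every reported number — the derived quantities, which include LOI, totals, net glass mass, the yield, the three compositions, are computed at full precision, as written in the question or the answer, starting from the weights per 1057 kg of glass.
Per-oxide mass from batch:
  Li2O: 182.3·0.04590 = 8.368 kg
  SiO2: 647.5·0.9950 + 182.3·0.7767 = 785.9 kg
  Al2O3: 231.6·0.9959 + 647.5·0.003000 + 182.3·0.1673 = 263.1 kg
LOI: 231.6·0.004100 + 647.5·0.002000 + 182.3·0.01010 = 4.086 kg
Net of LOI, the glass mass = 1061 − 4.086 = 1057 kg (= the summed oxide contributions)
wt %: oxide over glass, times 100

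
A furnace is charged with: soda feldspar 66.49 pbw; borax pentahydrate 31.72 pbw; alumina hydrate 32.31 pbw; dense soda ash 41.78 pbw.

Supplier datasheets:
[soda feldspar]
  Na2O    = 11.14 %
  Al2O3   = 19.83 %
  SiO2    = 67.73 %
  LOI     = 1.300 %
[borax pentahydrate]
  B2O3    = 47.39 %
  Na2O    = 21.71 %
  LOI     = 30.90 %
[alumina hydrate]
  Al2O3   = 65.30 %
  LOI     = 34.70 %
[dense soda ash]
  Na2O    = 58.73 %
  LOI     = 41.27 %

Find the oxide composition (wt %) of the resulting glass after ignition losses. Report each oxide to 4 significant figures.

Glass mass = 133.2 pbw (batch 172.3 − LOI 39.12).
Composition: B2O3 11.29%, Na2O 29.16%, Al2O3 25.74%, SiO2 33.81%

The working math carries exact precision throughout; intermediates are displayed (rounded to 4 significant digits) within the worked lines. Exactly one rounding is applied to each reported figure — the derived quantities are rebuilt from the batch weights for 133.2 pbw of glass in exact precision (ignition loss, yield, totals, the four compositions, net glass mass) precisely as stated by question or answer.
Mass of each oxide from the mix:
  B2O3: 31.72·0.4739 = 15.03 pbw
  Na2O: 66.49·0.1114 + 31.72·0.2171 + 41.78·0.5873 = 38.83 pbw
  Al2O3: 66.49·0.1983 + 32.31·0.6530 = 34.28 pbw
  SiO2: 66.49·0.6773 = 45.03 pbw
LOI: 66.49·0.01300 + 31.72·0.3090 + 32.31·0.3470 + 41.78·0.4127 = 39.12 pbw
Net of LOI, the glass mass = 172.3 − 39.12 = 133.2 pbw (equal to the oxide-mass sum)
wt % = oxide mass / glass mass × 100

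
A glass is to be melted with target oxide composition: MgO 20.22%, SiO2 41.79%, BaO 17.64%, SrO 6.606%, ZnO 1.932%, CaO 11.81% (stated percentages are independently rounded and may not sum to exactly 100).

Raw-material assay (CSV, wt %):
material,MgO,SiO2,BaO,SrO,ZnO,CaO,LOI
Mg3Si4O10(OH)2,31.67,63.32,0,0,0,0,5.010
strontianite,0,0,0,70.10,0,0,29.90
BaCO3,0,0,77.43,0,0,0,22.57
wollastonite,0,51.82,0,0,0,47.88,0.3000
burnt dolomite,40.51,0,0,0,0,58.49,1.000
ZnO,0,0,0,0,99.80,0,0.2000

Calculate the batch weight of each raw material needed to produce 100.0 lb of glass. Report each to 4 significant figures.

All arithmetic carries exact precision throughout; working values are printed, rounded to four significant digits, as written. A single rounding completes every reported number; the derived quantities are recomputed starting from the weights at 100.0 lb of glass at full float precision (the six compositions, LOI, net glass mass, yield, the totals) as quoted within either problem or answer.
Target masses of each oxide per 100.0 lb glass:
  MgO: 20.22% × 100.0 = 20.22 lb
  SiO2: 41.79% × 100.0 = 41.79 lb
  BaO: 17.64% × 100.0 = 17.64 lb
  SrO: 6.606% × 100.0 = 6.606 lb
  ZnO: 1.932% × 100.0 = 1.932 lb
  CaO: 11.81% × 100.0 = 11.81 lb
Verifying the oxide balance per the reported batch figures, relative to the basis at hand (target by target, the sums agree given rounding of the digits):
  MgO: 53.72·0.3167 + 7.914·0.4051 = 20.22 lb (target 20.22 lb)
  SiO2: 53.72·0.6332 + 15.00·0.5182 = 41.79 lb (target 41.79 lb)
  BaO: 22.78·0.7743 = 17.64 lb (target 17.64 lb)
  SrO: 9.424·0.7010 = 6.606 lb (target 6.606 lb)
  ZnO: 1.936·0.9980 = 1.932 lb (target 1.932 lb)
  CaO: 15.00·0.4788 + 7.914·0.5849 = 11.81 lb (target 11.81 lb)
Glass-mass sanity pass: batch Σ − ignition loss = 100.0 lb (the targets, summed, come to 100.0 lb; with the basis standing at 100.0 lb — differing by rounding only).
Total batch = Σ batch = 110.8 lb; loss to ignition Σ batch·LOI = 10.78 lb; as yield: glass ÷ batch → 90.27%.

Batch per 100.0 lb glass:
  Mg3Si4O10(OH)2: 53.72 lb
  strontianite: 9.424 lb
  BaCO3: 22.78 lb
  wollastonite: 15.00 lb
  burnt dolomite: 7.914 lb
  ZnO: 1.936 lb
Total batch = 110.8 lb; LOI loss = 10.78 lb; yield = 90.27%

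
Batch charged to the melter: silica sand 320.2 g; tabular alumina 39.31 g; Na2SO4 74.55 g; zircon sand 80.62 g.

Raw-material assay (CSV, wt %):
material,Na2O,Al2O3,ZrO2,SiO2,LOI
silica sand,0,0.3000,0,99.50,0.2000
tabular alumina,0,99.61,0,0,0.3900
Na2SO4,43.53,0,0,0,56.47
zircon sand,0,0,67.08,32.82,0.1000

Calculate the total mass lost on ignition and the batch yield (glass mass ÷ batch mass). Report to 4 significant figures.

LOI loss = 42.97 g; glass = 471.7 g; yield = 91.65%

The working math keeps exact precision at every stage — the intermediate values are displayed, rounded to 4 significant digits, on the page — a single rounding produces every reported figure; all derived quantities (net glass mass, totals, LOI, the yield, four oxide percentages) are computed in exact precision starting from the weights at 471.7 g of glass, as given in either problem or answer.
LOI of each material in turn:
  silica sand: 320.2 × 0.002000 = 0.6404 g
  tabular alumina: 39.31 × 0.003900 = 0.1533 g
  Na2SO4: 74.55 × 0.5647 = 42.10 g
  zircon sand: 80.62 × 0.001000 = 0.08062 g
Total LOI = 42.97 g
Glass = batch − LOI = 514.7 − 42.97 = 471.7 g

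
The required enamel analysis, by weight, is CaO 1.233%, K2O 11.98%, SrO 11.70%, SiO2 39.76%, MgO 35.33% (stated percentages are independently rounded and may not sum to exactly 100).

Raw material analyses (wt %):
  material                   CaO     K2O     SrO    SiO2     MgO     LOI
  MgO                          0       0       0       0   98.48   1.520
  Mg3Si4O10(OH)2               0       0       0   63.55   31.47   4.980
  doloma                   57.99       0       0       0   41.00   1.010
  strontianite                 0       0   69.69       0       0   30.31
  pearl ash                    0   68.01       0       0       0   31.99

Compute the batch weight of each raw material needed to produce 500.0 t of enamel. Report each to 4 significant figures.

All internal work holds exact precision from start to finish — intermediates are shown (rounded to four significant digits) between the steps — a single rounding completes every reported number — all derived quantities (LOI, glass mass, five oxide percentages, totals, the yield) are rebuilt at exact precision from the weighed amounts per 500.0 t of glass as given in question or answer.
Target masses of each oxide per 500.0 t enamel:
  CaO: 1.233% × 500.0 = 6.165 t
  K2O: 11.98% × 500.0 = 59.90 t
  SrO: 11.70% × 500.0 = 58.50 t
  SiO2: 39.76% × 500.0 = 198.8 t
  MgO: 35.33% × 500.0 = 176.6 t
A balance pass over the oxides, with the batch weights as given, against the basis in use (summed amounts equal target values inside rounding margins):
  CaO: 10.63·0.5799 = 6.164 t (target 6.165 t)
  K2O: 88.08·0.6801 = 59.90 t (target 59.90 t)
  SrO: 83.94·0.6969 = 58.50 t (target 58.50 t)
  SiO2: 312.8·0.6355 = 198.8 t (target 198.8 t)
  MgO: 74.99·0.9848 + 312.8·0.3147 + 10.63·0.4100 = 176.6 t (target 176.6 t)
The glass-mass cross-check: batch Σ − ignition loss = 500.0 t (per-oxide target masses sum to 500.0 t; stated basis 500.0 t — rounding explains the deltas).
Whole-batch sum: Σ batch = 570.4 t; loss to ignition Σ batch·LOI = 70.44 t; yield, glass over the total, = 87.65%.

Batch per 500.0 t enamel:
  MgO: 74.99 t
  Mg3Si4O10(OH)2: 312.8 t
  doloma: 10.63 t
  strontianite: 83.94 t
  pearl ash: 88.08 t
Total batch = 570.4 t; LOI loss = 70.44 t; yield = 87.65%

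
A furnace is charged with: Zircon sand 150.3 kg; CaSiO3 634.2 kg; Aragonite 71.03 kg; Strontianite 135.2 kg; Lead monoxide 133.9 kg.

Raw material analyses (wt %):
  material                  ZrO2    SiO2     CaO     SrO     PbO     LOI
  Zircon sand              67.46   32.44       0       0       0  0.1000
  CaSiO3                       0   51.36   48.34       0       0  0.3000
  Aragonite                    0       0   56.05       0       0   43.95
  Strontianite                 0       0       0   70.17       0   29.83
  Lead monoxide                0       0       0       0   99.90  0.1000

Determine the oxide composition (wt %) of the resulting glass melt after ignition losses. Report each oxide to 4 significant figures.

Working values appear, with 4-significant-digit rounding, when written out; exact precision is kept in every operation; each reported value is rounded only once. Derived quantities (five oxide percentages, net glass mass, yield, ignition loss, totals) are re-derived at exact precision starting from the weights for 1051 kg of glass, as set out in the problem or answer text.
Per-oxide mass from batch:
  ZrO2: 150.3·0.6746 = 101.4 kg
  SiO2: 150.3·0.3244 + 634.2·0.5136 = 374.5 kg
  CaO: 634.2·0.4834 + 71.03·0.5605 = 346.4 kg
  SrO: 135.2·0.7017 = 94.87 kg
  PbO: 133.9·0.9990 = 133.8 kg
LOI: 150.3·0.001000 + 634.2·0.003000 + 71.03·0.4395 + 135.2·0.2983 + 133.9·0.001000 = 73.73 kg
batch − LOI leaves glass = 1125 − 73.73 = 1051 kg (the oxide masses sum to this)
oxide / glass × 100 gives the wt %

Glass mass = 1051 kg (batch 1125 − LOI 73.73).
Composition: ZrO2 9.648%, SiO2 35.63%, CaO 32.96%, SrO 9.028%, PbO 12.73%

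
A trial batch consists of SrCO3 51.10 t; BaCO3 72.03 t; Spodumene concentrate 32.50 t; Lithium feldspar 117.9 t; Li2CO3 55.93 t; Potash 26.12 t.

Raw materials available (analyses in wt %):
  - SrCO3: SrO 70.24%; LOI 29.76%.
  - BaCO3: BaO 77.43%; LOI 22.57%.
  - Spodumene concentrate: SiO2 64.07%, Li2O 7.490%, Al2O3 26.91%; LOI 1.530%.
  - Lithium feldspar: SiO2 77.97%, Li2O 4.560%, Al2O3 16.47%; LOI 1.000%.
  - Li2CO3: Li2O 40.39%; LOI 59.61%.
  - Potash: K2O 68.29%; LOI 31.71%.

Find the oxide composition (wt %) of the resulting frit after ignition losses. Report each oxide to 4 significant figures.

Values along the way are printed, rounded to four significant figures, between the steps; all arithmetic holds full precision at each step — a single rounding yields every reported figure — the derived quantities, which include glass mass, the yield, six oxide percentages, LOI, the totals, are recomputed in full float precision, exactly as shown in problem or answer, using the weight values on 280.8 t of glass.
Mass of each oxide from the mix:
  BaO: 72.03·0.7743 = 55.77 t
  SiO2: 32.50·0.6407 + 117.9·0.7797 = 112.7 t
  Li2O: 32.50·0.07490 + 117.9·0.04560 + 55.93·0.4039 = 30.40 t
  SrO: 51.10·0.7024 = 35.89 t
  Al2O3: 32.50·0.2691 + 117.9·0.1647 = 28.16 t
  K2O: 26.12·0.6829 = 17.84 t
LOI: 51.10·0.2976 + 72.03·0.2257 + 32.50·0.01530 + 117.9·0.01000 + 55.93·0.5961 + 26.12·0.3171 = 74.76 t
Net of LOI, the glass mass = 355.6 − 74.76 = 280.8 t (= Σ oxide masses)
each oxide over glass, ×100, is wt %

Glass mass = 280.8 t (batch 355.6 − LOI 74.76).
Composition: BaO 19.86%, SiO2 40.15%, Li2O 10.83%, SrO 12.78%, Al2O3 10.03%, K2O 6.352%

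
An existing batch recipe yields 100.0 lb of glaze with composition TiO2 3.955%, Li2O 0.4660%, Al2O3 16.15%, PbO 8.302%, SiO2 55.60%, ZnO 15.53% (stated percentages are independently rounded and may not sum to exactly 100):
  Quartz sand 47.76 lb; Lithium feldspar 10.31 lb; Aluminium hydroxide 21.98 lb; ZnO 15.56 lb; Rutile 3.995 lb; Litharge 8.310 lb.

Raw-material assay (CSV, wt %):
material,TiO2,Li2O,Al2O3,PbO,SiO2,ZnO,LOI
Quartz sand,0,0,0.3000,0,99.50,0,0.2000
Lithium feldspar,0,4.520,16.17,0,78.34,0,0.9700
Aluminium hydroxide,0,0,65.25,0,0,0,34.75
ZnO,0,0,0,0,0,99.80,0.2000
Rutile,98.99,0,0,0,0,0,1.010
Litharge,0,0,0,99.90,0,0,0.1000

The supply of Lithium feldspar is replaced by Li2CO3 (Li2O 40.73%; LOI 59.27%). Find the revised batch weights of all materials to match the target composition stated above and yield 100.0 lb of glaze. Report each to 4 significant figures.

Values along the way appear rounded off to 4 significant figures when written out. The working math carries exact precision at all times; a single rounding yields each reported value — all derived quantities, including totals, the yield, the six compositions, net glass mass, LOI, are computed starting from the weights for 100.0 lb of glass in full float precision, as they appear in problem or answer.
Oxide-by-oxide targets in 100.0 lb glaze:
  TiO2: 3.955% × 100.0 = 3.955 lb
  Li2O: 0.4660% × 100.0 = 0.4660 lb
  Al2O3: 16.15% × 100.0 = 16.15 lb
  PbO: 8.302% × 100.0 = 8.302 lb
  SiO2: 55.60% × 100.0 = 55.60 lb
  ZnO: 15.53% × 100.0 = 15.53 lb
Balance tally, oxide-wise, given the weights on record, relative to the basis at hand (target by target, the sums agree once rounding is allowed for):
  TiO2: 3.995·0.9899 = 3.955 lb (target 3.955 lb)
  Li2O: 1.144·0.4073 = 0.4660 lb (target 0.4660 lb)
  Al2O3: 55.88·0.003000 + 24.49·0.6525 = 16.15 lb (target 16.15 lb)
  PbO: 8.310·0.9990 = 8.302 lb (target 8.302 lb)
  SiO2: 55.88·0.9950 = 55.60 lb (target 55.60 lb)
  ZnO: 15.56·0.9980 = 15.53 lb (target 15.53 lb)
Consistency of the glass mass: the batch minus its LOI: 100.0 lb (per-oxide target masses sum to 100.0 lb; with the basis standing at 100.0 lb — differing by rounding only).
Adding the batch up: Σ batch = 109.4 lb; ignition loss, Σ(batch × LOI) = 9.380 lb; yield = glass ÷ total batch = 91.42%.

Revised batch per 100.0 lb glaze:
  Quartz sand: 55.88 lb
  Li2CO3: 1.144 lb
  Aluminium hydroxide: 24.49 lb
  ZnO: 15.56 lb
  Rutile: 3.995 lb
  Litharge: 8.310 lb
Total batch = 109.4 lb; LOI loss = 9.380 lb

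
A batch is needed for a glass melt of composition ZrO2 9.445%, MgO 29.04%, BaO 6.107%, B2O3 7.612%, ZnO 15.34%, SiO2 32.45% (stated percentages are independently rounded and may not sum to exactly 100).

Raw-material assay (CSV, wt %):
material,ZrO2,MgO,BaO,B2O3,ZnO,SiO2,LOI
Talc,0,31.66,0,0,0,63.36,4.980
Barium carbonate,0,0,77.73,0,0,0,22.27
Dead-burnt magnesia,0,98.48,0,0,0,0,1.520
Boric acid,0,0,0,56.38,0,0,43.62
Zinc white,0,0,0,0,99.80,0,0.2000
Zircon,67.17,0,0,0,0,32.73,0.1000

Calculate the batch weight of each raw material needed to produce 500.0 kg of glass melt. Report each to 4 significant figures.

Batch per 500.0 kg glass melt:
  Talc: 219.8 kg
  Barium carbonate: 39.28 kg
  Dead-burnt magnesia: 76.79 kg
  Boric acid: 67.51 kg
  Zinc white: 76.85 kg
  Zircon: 70.31 kg
Total batch = 550.5 kg; LOI loss = 50.53 kg; yield = 90.82%

All arithmetic keeps exact precision end to end — values along the way are displayed, rounded to four significant digits, between the steps — a single rounding produces each reported figure — derived quantities are re-derived starting from the weights at 500.0 kg of glass in exact precision (glass mass, yield, ignition loss, totals, six oxide percentages), precisely as stated by the problem or the answer.
The oxide mass targets at 500.0 kg glass melt:
  ZrO2: 9.445% × 500.0 = 47.22 kg
  MgO: 29.04% × 500.0 = 145.2 kg
  BaO: 6.107% × 500.0 = 30.54 kg
  B2O3: 7.612% × 500.0 = 38.06 kg
  ZnO: 15.34% × 500.0 = 76.70 kg
  SiO2: 32.45% × 500.0 = 162.3 kg
Sums-versus-targets review with the batch weights as given, against the basis in use (delivered sums recover each target once rounding is allowed for):
  ZrO2: 70.31·0.6717 = 47.23 kg (target 47.22 kg)
  MgO: 219.8·0.3166 + 76.79·0.9848 = 145.2 kg (target 145.2 kg)
  BaO: 39.28·0.7773 = 30.53 kg (target 30.54 kg)
  B2O3: 67.51·0.5638 = 38.06 kg (target 38.06 kg)
  ZnO: 76.85·0.9980 = 76.70 kg (target 76.70 kg)
  SiO2: 219.8·0.6336 + 70.31·0.3273 = 162.3 kg (target 162.3 kg)
Mass balance on the glass: total batch − LOI = 500.0 kg (per-oxide target masses sum to 500.0 kg; stated basis 500.0 kg — differing by rounding only).
Adding the batch up: Σ batch = 550.5 kg; LOI loss = Σ batch·LOI = 50.53 kg; yield, glass over the total, = 90.82%.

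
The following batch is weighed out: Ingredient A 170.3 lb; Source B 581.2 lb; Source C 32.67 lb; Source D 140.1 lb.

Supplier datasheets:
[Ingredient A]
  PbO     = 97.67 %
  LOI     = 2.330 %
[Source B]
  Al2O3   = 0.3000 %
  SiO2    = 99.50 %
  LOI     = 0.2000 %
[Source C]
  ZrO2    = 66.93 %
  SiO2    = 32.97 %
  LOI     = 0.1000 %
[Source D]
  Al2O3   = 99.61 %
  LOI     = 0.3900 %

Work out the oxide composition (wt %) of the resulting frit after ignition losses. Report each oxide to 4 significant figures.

Glass mass = 918.6 lb (batch 924.3 − LOI 5.709).
Composition: PbO 18.11%, Al2O3 15.38%, ZrO2 2.380%, SiO2 64.13%

The whole derivation holds full precision at all times — working values appear rounded to 4 significant figures alongside each step. Exactly one rounding is applied to each reported value. The derived quantities (the yield, totals, glass mass, the four compositions, LOI) are recomputed from the batch weights per 918.6 lb of glass in full precision as quoted within the problem or the answer.
Per-oxide mass from batch:
  PbO: 170.3·0.9767 = 166.3 lb
  Al2O3: 581.2·0.003000 + 140.1·0.9961 = 141.3 lb
  ZrO2: 32.67·0.6693 = 21.87 lb
  SiO2: 581.2·0.9950 + 32.67·0.3297 = 589.1 lb
LOI: 170.3·0.02330 + 581.2·0.002000 + 32.67·0.001000 + 140.1·0.003900 = 5.709 lb
Resulting glass, batch − LOI: 924.3 − 5.709 = 918.6 lb (= Σ oxide masses)
each oxide over glass, ×100, is wt %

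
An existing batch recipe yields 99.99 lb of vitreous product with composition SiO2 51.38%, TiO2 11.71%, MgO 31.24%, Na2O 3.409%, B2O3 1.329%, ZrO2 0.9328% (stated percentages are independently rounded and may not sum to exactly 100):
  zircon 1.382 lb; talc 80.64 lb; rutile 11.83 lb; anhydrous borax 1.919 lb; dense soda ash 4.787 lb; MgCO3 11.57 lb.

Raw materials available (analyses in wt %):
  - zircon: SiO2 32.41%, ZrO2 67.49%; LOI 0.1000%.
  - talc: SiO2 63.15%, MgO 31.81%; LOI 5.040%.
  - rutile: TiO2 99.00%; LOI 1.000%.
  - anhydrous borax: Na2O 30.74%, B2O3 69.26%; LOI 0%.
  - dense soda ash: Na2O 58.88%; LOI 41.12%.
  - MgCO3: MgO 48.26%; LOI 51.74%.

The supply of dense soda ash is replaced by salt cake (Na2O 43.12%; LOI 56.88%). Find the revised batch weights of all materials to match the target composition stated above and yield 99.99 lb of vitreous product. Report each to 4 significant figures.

Revised batch per 99.99 lb vitreous product:
  zircon: 1.382 lb
  talc: 80.64 lb
  rutile: 11.83 lb
  anhydrous borax: 1.919 lb
  salt cake: 6.537 lb
  MgCO3: 11.57 lb
Total batch = 113.9 lb; LOI loss = 13.89 lb

Working values appear rounded to 4 significant digits in the printout. Every computation carries full precision throughout. Each reported number is rounded only once — all derived quantities (LOI, net glass mass, the totals, yield, the six compositions) are recomputed from the batch weights for 99.99 lb of glass at full float precision, exactly as shown in question or answer.
Oxide mass targets, per 99.99 lb vitreous product:
  SiO2: 51.38% × 99.99 = 51.37 lb
  TiO2: 11.71% × 99.99 = 11.71 lb
  MgO: 31.24% × 99.99 = 31.24 lb
  Na2O: 3.409% × 99.99 = 3.409 lb
  B2O3: 1.329% × 99.99 = 1.329 lb
  ZrO2: 0.9328% × 99.99 = 0.9327 lb
Mass-balance tally per oxide per the reported batch figures, relative to the basis at hand (oxide sums agree with the targets exact up to rounding of places):
  SiO2: 1.382·0.3241 + 80.64·0.6315 = 51.37 lb (target 51.37 lb)
  TiO2: 11.83·0.9900 = 11.71 lb (target 11.71 lb)
  MgO: 80.64·0.3181 + 11.57·0.4826 = 31.24 lb (target 31.24 lb)
  Na2O: 1.919·0.3074 + 6.537·0.4312 = 3.409 lb (target 3.409 lb)
  B2O3: 1.919·0.6926 = 1.329 lb (target 1.329 lb)
  ZrO2: 1.382·0.6749 = 0.9327 lb (target 0.9327 lb)
The glass-mass cross-check: whole batch net of LOI = 99.99 lb (targets for the oxides total 99.99 lb; stated basis 99.99 lb — a pure rounding effect).
Whole-batch sum: Σ batch = 113.9 lb; LOI loss = Σ batch·LOI = 13.89 lb; yield, glass over the total, = 87.80%.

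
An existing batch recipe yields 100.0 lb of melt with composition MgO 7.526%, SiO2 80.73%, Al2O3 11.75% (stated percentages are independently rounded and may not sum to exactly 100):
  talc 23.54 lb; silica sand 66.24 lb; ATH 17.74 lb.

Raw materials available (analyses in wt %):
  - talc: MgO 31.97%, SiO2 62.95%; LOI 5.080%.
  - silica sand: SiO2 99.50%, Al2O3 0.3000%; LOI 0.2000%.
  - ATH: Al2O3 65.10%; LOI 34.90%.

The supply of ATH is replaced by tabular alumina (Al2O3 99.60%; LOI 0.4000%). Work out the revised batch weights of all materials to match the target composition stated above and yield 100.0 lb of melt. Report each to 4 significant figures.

Every computation runs at full precision throughout — mid-chain values are printed rounded off to 4 significant digits within the worked lines; each reported number takes a single rounding. The derived quantities, including ignition loss, totals, the three compositions, the yield, glass mass, are recomputed from the batch weights per 100.0 lb of glass in exact precision, exactly as printed in either problem or answer.
Per-oxide target masses for 100.0 lb melt:
  MgO: 7.526% × 100.0 = 7.526 lb
  SiO2: 80.73% × 100.0 = 80.73 lb
  Al2O3: 11.75% × 100.0 = 11.75 lb
Balance tally, oxide-wise, using the reported weights, under the basis named above (each sum matches its target mass once rounding is allowed for):
  MgO: 23.54·0.3197 = 7.526 lb (target 7.526 lb)
  SiO2: 23.54·0.6295 + 66.24·0.9950 = 80.73 lb (target 80.73 lb)
  Al2O3: 66.24·0.003000 + 11.60·0.9960 = 11.75 lb (target 11.75 lb)
Glass-mass sanity pass: net batch after ignition = 100.0 lb (per-oxide target masses sum to 100.0 lb; the stated basis being 100.0 lb — a pure rounding effect).
Batch grand total — Σ batch = 101.4 lb; Σ batch·LOI gives LOI loss = 1.375 lb; glass ÷ batch gives a yield of 98.64%.

Revised batch per 100.0 lb melt:
  talc: 23.54 lb
  silica sand: 66.24 lb
  tabular alumina: 11.60 lb
Total batch = 101.4 lb; LOI loss = 1.375 lb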